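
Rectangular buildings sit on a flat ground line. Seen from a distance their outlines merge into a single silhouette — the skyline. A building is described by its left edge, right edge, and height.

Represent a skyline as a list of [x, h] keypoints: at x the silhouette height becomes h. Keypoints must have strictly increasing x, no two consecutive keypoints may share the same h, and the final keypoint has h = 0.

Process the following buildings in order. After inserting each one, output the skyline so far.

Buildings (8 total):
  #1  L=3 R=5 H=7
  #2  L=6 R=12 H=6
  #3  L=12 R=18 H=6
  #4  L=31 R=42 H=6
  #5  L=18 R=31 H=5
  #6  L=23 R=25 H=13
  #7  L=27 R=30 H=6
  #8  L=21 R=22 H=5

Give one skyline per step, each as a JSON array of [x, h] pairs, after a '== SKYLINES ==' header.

== SKYLINES ==
[[3,7],[5,0]]
[[3,7],[5,0],[6,6],[12,0]]
[[3,7],[5,0],[6,6],[18,0]]
[[3,7],[5,0],[6,6],[18,0],[31,6],[42,0]]
[[3,7],[5,0],[6,6],[18,5],[31,6],[42,0]]
[[3,7],[5,0],[6,6],[18,5],[23,13],[25,5],[31,6],[42,0]]
[[3,7],[5,0],[6,6],[18,5],[23,13],[25,5],[27,6],[30,5],[31,6],[42,0]]
[[3,7],[5,0],[6,6],[18,5],[23,13],[25,5],[27,6],[30,5],[31,6],[42,0]]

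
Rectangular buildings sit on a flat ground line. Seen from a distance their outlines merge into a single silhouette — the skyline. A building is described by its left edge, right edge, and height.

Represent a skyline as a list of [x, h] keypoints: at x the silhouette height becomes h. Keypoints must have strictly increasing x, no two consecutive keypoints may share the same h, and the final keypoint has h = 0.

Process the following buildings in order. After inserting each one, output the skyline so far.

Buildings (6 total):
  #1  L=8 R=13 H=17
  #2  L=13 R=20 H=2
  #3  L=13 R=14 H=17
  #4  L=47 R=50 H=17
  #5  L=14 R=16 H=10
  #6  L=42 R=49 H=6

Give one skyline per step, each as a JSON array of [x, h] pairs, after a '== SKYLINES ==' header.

== SKYLINES ==
[[8,17],[13,0]]
[[8,17],[13,2],[20,0]]
[[8,17],[14,2],[20,0]]
[[8,17],[14,2],[20,0],[47,17],[50,0]]
[[8,17],[14,10],[16,2],[20,0],[47,17],[50,0]]
[[8,17],[14,10],[16,2],[20,0],[42,6],[47,17],[50,0]]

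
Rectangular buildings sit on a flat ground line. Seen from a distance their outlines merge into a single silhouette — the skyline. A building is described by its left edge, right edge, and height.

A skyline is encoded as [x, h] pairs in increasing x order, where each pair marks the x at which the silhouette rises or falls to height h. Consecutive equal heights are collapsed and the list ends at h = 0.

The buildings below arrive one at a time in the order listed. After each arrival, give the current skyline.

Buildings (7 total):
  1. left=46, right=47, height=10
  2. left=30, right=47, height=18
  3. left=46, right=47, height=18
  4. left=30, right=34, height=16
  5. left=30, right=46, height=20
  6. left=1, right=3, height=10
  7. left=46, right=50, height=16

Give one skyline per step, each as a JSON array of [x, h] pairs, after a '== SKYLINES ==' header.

== SKYLINES ==
[[46,10],[47,0]]
[[30,18],[47,0]]
[[30,18],[47,0]]
[[30,18],[47,0]]
[[30,20],[46,18],[47,0]]
[[1,10],[3,0],[30,20],[46,18],[47,0]]
[[1,10],[3,0],[30,20],[46,18],[47,16],[50,0]]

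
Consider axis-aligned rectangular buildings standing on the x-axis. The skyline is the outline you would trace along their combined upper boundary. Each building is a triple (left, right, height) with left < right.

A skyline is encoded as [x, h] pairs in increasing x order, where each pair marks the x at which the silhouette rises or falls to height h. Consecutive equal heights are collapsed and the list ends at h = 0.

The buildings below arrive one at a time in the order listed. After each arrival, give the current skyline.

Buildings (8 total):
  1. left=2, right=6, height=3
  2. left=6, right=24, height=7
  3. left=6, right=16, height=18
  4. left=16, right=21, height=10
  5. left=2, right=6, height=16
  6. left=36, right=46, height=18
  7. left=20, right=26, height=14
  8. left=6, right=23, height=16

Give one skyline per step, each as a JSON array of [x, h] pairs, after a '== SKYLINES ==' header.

== SKYLINES ==
[[2,3],[6,0]]
[[2,3],[6,7],[24,0]]
[[2,3],[6,18],[16,7],[24,0]]
[[2,3],[6,18],[16,10],[21,7],[24,0]]
[[2,16],[6,18],[16,10],[21,7],[24,0]]
[[2,16],[6,18],[16,10],[21,7],[24,0],[36,18],[46,0]]
[[2,16],[6,18],[16,10],[20,14],[26,0],[36,18],[46,0]]
[[2,16],[6,18],[16,16],[23,14],[26,0],[36,18],[46,0]]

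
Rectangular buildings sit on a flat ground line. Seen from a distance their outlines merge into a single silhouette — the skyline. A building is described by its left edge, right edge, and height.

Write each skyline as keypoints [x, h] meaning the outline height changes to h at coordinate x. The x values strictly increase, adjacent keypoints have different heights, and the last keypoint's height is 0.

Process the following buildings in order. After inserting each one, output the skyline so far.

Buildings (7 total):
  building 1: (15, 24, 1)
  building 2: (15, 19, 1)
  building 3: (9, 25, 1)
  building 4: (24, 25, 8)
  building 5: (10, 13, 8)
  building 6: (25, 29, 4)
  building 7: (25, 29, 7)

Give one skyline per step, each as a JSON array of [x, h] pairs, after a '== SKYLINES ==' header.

== SKYLINES ==
[[15,1],[24,0]]
[[15,1],[24,0]]
[[9,1],[25,0]]
[[9,1],[24,8],[25,0]]
[[9,1],[10,8],[13,1],[24,8],[25,0]]
[[9,1],[10,8],[13,1],[24,8],[25,4],[29,0]]
[[9,1],[10,8],[13,1],[24,8],[25,7],[29,0]]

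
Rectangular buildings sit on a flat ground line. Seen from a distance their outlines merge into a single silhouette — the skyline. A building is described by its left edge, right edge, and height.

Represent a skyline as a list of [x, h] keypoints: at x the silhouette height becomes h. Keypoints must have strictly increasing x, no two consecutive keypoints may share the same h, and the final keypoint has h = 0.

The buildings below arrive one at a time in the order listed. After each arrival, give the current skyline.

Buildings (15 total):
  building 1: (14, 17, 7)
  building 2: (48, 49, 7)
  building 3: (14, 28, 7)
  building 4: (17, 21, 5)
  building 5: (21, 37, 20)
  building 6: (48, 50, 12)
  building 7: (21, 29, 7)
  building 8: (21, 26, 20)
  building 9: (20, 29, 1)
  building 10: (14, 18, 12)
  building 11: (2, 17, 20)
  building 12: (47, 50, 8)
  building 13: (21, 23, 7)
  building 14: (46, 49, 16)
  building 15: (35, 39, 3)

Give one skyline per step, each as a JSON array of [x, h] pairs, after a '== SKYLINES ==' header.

== SKYLINES ==
[[14,7],[17,0]]
[[14,7],[17,0],[48,7],[49,0]]
[[14,7],[28,0],[48,7],[49,0]]
[[14,7],[28,0],[48,7],[49,0]]
[[14,7],[21,20],[37,0],[48,7],[49,0]]
[[14,7],[21,20],[37,0],[48,12],[50,0]]
[[14,7],[21,20],[37,0],[48,12],[50,0]]
[[14,7],[21,20],[37,0],[48,12],[50,0]]
[[14,7],[21,20],[37,0],[48,12],[50,0]]
[[14,12],[18,7],[21,20],[37,0],[48,12],[50,0]]
[[2,20],[17,12],[18,7],[21,20],[37,0],[48,12],[50,0]]
[[2,20],[17,12],[18,7],[21,20],[37,0],[47,8],[48,12],[50,0]]
[[2,20],[17,12],[18,7],[21,20],[37,0],[47,8],[48,12],[50,0]]
[[2,20],[17,12],[18,7],[21,20],[37,0],[46,16],[49,12],[50,0]]
[[2,20],[17,12],[18,7],[21,20],[37,3],[39,0],[46,16],[49,12],[50,0]]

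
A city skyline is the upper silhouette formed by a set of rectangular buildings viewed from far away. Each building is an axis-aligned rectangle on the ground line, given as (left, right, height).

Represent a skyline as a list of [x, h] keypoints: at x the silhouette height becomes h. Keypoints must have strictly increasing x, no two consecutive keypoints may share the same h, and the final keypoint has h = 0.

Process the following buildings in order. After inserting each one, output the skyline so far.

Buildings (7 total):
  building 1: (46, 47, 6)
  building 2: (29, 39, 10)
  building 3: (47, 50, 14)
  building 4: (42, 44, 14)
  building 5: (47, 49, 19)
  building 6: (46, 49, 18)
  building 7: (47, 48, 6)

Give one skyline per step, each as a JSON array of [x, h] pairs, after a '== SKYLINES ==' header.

== SKYLINES ==
[[46,6],[47,0]]
[[29,10],[39,0],[46,6],[47,0]]
[[29,10],[39,0],[46,6],[47,14],[50,0]]
[[29,10],[39,0],[42,14],[44,0],[46,6],[47,14],[50,0]]
[[29,10],[39,0],[42,14],[44,0],[46,6],[47,19],[49,14],[50,0]]
[[29,10],[39,0],[42,14],[44,0],[46,18],[47,19],[49,14],[50,0]]
[[29,10],[39,0],[42,14],[44,0],[46,18],[47,19],[49,14],[50,0]]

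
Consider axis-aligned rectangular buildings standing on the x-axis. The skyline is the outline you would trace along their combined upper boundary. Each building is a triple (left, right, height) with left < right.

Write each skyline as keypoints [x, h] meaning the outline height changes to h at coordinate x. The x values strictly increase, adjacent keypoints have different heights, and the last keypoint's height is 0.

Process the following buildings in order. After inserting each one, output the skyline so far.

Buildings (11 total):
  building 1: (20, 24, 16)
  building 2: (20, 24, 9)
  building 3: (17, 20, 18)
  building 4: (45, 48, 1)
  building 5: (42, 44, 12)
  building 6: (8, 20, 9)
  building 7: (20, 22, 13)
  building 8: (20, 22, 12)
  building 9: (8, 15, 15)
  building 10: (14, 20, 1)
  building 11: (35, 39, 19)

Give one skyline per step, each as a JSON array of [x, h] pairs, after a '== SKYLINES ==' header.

== SKYLINES ==
[[20,16],[24,0]]
[[20,16],[24,0]]
[[17,18],[20,16],[24,0]]
[[17,18],[20,16],[24,0],[45,1],[48,0]]
[[17,18],[20,16],[24,0],[42,12],[44,0],[45,1],[48,0]]
[[8,9],[17,18],[20,16],[24,0],[42,12],[44,0],[45,1],[48,0]]
[[8,9],[17,18],[20,16],[24,0],[42,12],[44,0],[45,1],[48,0]]
[[8,9],[17,18],[20,16],[24,0],[42,12],[44,0],[45,1],[48,0]]
[[8,15],[15,9],[17,18],[20,16],[24,0],[42,12],[44,0],[45,1],[48,0]]
[[8,15],[15,9],[17,18],[20,16],[24,0],[42,12],[44,0],[45,1],[48,0]]
[[8,15],[15,9],[17,18],[20,16],[24,0],[35,19],[39,0],[42,12],[44,0],[45,1],[48,0]]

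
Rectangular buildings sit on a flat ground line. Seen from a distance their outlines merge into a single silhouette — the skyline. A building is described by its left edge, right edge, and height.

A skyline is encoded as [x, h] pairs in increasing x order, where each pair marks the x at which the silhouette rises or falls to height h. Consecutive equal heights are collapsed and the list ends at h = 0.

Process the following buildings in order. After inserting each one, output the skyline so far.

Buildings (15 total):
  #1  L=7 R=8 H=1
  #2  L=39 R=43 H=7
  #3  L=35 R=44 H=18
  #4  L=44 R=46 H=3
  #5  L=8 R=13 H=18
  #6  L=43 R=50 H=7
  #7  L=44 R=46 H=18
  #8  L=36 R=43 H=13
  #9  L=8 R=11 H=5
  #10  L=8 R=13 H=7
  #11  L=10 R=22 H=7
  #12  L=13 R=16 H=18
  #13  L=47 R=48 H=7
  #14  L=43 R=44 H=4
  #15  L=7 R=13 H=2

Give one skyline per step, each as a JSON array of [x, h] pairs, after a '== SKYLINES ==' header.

== SKYLINES ==
[[7,1],[8,0]]
[[7,1],[8,0],[39,7],[43,0]]
[[7,1],[8,0],[35,18],[44,0]]
[[7,1],[8,0],[35,18],[44,3],[46,0]]
[[7,1],[8,18],[13,0],[35,18],[44,3],[46,0]]
[[7,1],[8,18],[13,0],[35,18],[44,7],[50,0]]
[[7,1],[8,18],[13,0],[35,18],[46,7],[50,0]]
[[7,1],[8,18],[13,0],[35,18],[46,7],[50,0]]
[[7,1],[8,18],[13,0],[35,18],[46,7],[50,0]]
[[7,1],[8,18],[13,0],[35,18],[46,7],[50,0]]
[[7,1],[8,18],[13,7],[22,0],[35,18],[46,7],[50,0]]
[[7,1],[8,18],[16,7],[22,0],[35,18],[46,7],[50,0]]
[[7,1],[8,18],[16,7],[22,0],[35,18],[46,7],[50,0]]
[[7,1],[8,18],[16,7],[22,0],[35,18],[46,7],[50,0]]
[[7,2],[8,18],[16,7],[22,0],[35,18],[46,7],[50,0]]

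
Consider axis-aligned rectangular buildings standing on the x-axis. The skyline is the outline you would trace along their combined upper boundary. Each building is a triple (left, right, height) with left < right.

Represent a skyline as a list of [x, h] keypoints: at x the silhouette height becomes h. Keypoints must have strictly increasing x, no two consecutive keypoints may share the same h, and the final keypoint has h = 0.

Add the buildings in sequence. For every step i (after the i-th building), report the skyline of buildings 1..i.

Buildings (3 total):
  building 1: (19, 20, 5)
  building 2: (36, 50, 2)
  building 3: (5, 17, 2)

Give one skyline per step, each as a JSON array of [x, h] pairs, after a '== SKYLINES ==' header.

== SKYLINES ==
[[19,5],[20,0]]
[[19,5],[20,0],[36,2],[50,0]]
[[5,2],[17,0],[19,5],[20,0],[36,2],[50,0]]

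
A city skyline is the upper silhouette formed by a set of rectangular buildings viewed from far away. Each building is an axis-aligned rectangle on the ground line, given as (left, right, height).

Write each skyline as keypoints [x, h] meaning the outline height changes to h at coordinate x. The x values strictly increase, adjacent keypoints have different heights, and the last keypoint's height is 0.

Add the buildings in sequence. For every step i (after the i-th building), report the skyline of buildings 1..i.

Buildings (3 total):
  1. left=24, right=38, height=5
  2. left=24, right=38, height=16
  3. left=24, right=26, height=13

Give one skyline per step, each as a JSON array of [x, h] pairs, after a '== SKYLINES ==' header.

== SKYLINES ==
[[24,5],[38,0]]
[[24,16],[38,0]]
[[24,16],[38,0]]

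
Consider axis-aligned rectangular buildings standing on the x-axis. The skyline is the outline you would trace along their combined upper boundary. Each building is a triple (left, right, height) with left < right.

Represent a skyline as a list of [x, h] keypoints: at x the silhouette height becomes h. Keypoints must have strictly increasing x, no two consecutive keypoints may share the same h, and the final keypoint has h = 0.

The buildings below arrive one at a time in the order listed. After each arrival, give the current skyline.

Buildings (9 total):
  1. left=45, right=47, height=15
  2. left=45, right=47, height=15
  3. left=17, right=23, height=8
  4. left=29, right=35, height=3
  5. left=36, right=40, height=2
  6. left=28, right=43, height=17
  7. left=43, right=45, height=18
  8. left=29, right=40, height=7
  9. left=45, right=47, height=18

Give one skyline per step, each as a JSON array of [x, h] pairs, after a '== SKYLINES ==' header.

== SKYLINES ==
[[45,15],[47,0]]
[[45,15],[47,0]]
[[17,8],[23,0],[45,15],[47,0]]
[[17,8],[23,0],[29,3],[35,0],[45,15],[47,0]]
[[17,8],[23,0],[29,3],[35,0],[36,2],[40,0],[45,15],[47,0]]
[[17,8],[23,0],[28,17],[43,0],[45,15],[47,0]]
[[17,8],[23,0],[28,17],[43,18],[45,15],[47,0]]
[[17,8],[23,0],[28,17],[43,18],[45,15],[47,0]]
[[17,8],[23,0],[28,17],[43,18],[47,0]]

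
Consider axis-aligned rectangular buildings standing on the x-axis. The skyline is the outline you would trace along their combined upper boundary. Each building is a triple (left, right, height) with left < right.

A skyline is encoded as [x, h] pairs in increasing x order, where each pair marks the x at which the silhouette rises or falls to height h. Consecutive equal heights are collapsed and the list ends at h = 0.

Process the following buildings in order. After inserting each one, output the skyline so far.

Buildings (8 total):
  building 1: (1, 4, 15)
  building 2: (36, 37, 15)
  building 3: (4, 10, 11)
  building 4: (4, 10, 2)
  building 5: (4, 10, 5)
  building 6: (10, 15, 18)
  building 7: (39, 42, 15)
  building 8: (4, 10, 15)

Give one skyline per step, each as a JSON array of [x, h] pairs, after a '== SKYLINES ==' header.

== SKYLINES ==
[[1,15],[4,0]]
[[1,15],[4,0],[36,15],[37,0]]
[[1,15],[4,11],[10,0],[36,15],[37,0]]
[[1,15],[4,11],[10,0],[36,15],[37,0]]
[[1,15],[4,11],[10,0],[36,15],[37,0]]
[[1,15],[4,11],[10,18],[15,0],[36,15],[37,0]]
[[1,15],[4,11],[10,18],[15,0],[36,15],[37,0],[39,15],[42,0]]
[[1,15],[10,18],[15,0],[36,15],[37,0],[39,15],[42,0]]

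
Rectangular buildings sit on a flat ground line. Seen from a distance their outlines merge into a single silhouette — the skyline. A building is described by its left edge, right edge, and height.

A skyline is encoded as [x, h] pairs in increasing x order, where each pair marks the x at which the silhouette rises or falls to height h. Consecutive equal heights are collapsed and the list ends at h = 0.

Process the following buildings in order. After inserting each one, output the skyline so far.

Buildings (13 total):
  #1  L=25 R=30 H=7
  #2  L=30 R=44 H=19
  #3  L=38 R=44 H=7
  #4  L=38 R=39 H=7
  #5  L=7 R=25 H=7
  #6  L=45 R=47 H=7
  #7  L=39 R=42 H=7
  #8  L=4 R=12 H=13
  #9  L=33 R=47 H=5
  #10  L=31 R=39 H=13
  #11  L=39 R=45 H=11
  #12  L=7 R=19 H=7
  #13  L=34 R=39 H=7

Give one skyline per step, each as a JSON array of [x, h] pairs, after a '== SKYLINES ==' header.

== SKYLINES ==
[[25,7],[30,0]]
[[25,7],[30,19],[44,0]]
[[25,7],[30,19],[44,0]]
[[25,7],[30,19],[44,0]]
[[7,7],[30,19],[44,0]]
[[7,7],[30,19],[44,0],[45,7],[47,0]]
[[7,7],[30,19],[44,0],[45,7],[47,0]]
[[4,13],[12,7],[30,19],[44,0],[45,7],[47,0]]
[[4,13],[12,7],[30,19],[44,5],[45,7],[47,0]]
[[4,13],[12,7],[30,19],[44,5],[45,7],[47,0]]
[[4,13],[12,7],[30,19],[44,11],[45,7],[47,0]]
[[4,13],[12,7],[30,19],[44,11],[45,7],[47,0]]
[[4,13],[12,7],[30,19],[44,11],[45,7],[47,0]]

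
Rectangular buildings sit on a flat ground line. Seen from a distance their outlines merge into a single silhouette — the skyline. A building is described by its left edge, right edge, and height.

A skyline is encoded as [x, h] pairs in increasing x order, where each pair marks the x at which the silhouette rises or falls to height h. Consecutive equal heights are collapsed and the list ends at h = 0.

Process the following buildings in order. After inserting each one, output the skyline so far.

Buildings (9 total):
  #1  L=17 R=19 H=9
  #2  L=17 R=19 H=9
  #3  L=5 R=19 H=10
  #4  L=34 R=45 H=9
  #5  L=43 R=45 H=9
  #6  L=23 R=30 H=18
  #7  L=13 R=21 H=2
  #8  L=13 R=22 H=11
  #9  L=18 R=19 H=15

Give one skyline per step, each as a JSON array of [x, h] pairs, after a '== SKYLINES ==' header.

== SKYLINES ==
[[17,9],[19,0]]
[[17,9],[19,0]]
[[5,10],[19,0]]
[[5,10],[19,0],[34,9],[45,0]]
[[5,10],[19,0],[34,9],[45,0]]
[[5,10],[19,0],[23,18],[30,0],[34,9],[45,0]]
[[5,10],[19,2],[21,0],[23,18],[30,0],[34,9],[45,0]]
[[5,10],[13,11],[22,0],[23,18],[30,0],[34,9],[45,0]]
[[5,10],[13,11],[18,15],[19,11],[22,0],[23,18],[30,0],[34,9],[45,0]]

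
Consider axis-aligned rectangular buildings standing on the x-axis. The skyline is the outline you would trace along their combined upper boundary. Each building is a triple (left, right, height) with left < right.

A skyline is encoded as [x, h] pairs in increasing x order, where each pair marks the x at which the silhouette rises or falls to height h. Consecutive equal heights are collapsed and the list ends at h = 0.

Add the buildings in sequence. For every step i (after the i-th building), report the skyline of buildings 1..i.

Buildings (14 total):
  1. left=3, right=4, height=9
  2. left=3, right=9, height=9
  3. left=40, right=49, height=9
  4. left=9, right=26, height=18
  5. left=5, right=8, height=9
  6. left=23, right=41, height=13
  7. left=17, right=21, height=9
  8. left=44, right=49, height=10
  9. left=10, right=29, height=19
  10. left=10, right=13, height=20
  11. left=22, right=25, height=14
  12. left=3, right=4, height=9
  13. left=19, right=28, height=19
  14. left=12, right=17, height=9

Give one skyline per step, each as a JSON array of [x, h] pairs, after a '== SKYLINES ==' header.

== SKYLINES ==
[[3,9],[4,0]]
[[3,9],[9,0]]
[[3,9],[9,0],[40,9],[49,0]]
[[3,9],[9,18],[26,0],[40,9],[49,0]]
[[3,9],[9,18],[26,0],[40,9],[49,0]]
[[3,9],[9,18],[26,13],[41,9],[49,0]]
[[3,9],[9,18],[26,13],[41,9],[49,0]]
[[3,9],[9,18],[26,13],[41,9],[44,10],[49,0]]
[[3,9],[9,18],[10,19],[29,13],[41,9],[44,10],[49,0]]
[[3,9],[9,18],[10,20],[13,19],[29,13],[41,9],[44,10],[49,0]]
[[3,9],[9,18],[10,20],[13,19],[29,13],[41,9],[44,10],[49,0]]
[[3,9],[9,18],[10,20],[13,19],[29,13],[41,9],[44,10],[49,0]]
[[3,9],[9,18],[10,20],[13,19],[29,13],[41,9],[44,10],[49,0]]
[[3,9],[9,18],[10,20],[13,19],[29,13],[41,9],[44,10],[49,0]]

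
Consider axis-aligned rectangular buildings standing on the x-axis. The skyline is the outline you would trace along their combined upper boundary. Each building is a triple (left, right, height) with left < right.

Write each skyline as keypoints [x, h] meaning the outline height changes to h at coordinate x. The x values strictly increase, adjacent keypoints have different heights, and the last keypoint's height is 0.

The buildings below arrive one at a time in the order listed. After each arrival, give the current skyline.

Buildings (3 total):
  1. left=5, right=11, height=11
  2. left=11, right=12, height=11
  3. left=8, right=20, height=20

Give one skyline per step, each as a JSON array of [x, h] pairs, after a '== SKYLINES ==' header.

== SKYLINES ==
[[5,11],[11,0]]
[[5,11],[12,0]]
[[5,11],[8,20],[20,0]]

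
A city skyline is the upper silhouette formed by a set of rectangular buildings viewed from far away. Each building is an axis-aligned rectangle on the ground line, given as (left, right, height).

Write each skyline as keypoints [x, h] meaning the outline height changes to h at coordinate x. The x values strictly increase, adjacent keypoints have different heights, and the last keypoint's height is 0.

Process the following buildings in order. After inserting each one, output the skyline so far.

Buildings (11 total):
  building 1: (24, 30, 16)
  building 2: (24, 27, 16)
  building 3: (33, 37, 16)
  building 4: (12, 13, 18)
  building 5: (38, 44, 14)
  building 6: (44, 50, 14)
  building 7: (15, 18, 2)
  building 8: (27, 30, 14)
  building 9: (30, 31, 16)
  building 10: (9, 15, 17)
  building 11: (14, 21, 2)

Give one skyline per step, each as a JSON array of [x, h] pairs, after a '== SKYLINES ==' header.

== SKYLINES ==
[[24,16],[30,0]]
[[24,16],[30,0]]
[[24,16],[30,0],[33,16],[37,0]]
[[12,18],[13,0],[24,16],[30,0],[33,16],[37,0]]
[[12,18],[13,0],[24,16],[30,0],[33,16],[37,0],[38,14],[44,0]]
[[12,18],[13,0],[24,16],[30,0],[33,16],[37,0],[38,14],[50,0]]
[[12,18],[13,0],[15,2],[18,0],[24,16],[30,0],[33,16],[37,0],[38,14],[50,0]]
[[12,18],[13,0],[15,2],[18,0],[24,16],[30,0],[33,16],[37,0],[38,14],[50,0]]
[[12,18],[13,0],[15,2],[18,0],[24,16],[31,0],[33,16],[37,0],[38,14],[50,0]]
[[9,17],[12,18],[13,17],[15,2],[18,0],[24,16],[31,0],[33,16],[37,0],[38,14],[50,0]]
[[9,17],[12,18],[13,17],[15,2],[21,0],[24,16],[31,0],[33,16],[37,0],[38,14],[50,0]]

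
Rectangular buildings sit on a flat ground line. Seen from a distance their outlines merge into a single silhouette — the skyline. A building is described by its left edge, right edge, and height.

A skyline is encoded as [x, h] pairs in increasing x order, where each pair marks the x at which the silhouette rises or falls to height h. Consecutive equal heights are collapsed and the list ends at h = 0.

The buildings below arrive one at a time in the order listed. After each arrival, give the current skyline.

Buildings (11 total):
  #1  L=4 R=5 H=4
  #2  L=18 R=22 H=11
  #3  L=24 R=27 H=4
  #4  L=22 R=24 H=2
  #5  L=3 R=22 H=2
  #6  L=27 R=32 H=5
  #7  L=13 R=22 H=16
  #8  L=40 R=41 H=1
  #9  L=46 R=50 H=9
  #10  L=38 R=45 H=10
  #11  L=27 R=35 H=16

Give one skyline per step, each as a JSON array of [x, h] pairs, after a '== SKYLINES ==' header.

== SKYLINES ==
[[4,4],[5,0]]
[[4,4],[5,0],[18,11],[22,0]]
[[4,4],[5,0],[18,11],[22,0],[24,4],[27,0]]
[[4,4],[5,0],[18,11],[22,2],[24,4],[27,0]]
[[3,2],[4,4],[5,2],[18,11],[22,2],[24,4],[27,0]]
[[3,2],[4,4],[5,2],[18,11],[22,2],[24,4],[27,5],[32,0]]
[[3,2],[4,4],[5,2],[13,16],[22,2],[24,4],[27,5],[32,0]]
[[3,2],[4,4],[5,2],[13,16],[22,2],[24,4],[27,5],[32,0],[40,1],[41,0]]
[[3,2],[4,4],[5,2],[13,16],[22,2],[24,4],[27,5],[32,0],[40,1],[41,0],[46,9],[50,0]]
[[3,2],[4,4],[5,2],[13,16],[22,2],[24,4],[27,5],[32,0],[38,10],[45,0],[46,9],[50,0]]
[[3,2],[4,4],[5,2],[13,16],[22,2],[24,4],[27,16],[35,0],[38,10],[45,0],[46,9],[50,0]]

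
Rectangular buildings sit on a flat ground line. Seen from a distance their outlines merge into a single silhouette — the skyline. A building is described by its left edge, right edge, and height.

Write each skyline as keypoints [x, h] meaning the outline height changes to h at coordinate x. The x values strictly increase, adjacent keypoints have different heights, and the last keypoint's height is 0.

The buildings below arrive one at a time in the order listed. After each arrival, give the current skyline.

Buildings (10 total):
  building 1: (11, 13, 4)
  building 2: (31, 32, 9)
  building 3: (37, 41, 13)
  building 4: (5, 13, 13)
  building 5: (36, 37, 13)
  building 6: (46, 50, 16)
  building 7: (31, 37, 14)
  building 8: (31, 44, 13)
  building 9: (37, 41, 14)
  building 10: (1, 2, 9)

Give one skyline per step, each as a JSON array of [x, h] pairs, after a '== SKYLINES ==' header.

== SKYLINES ==
[[11,4],[13,0]]
[[11,4],[13,0],[31,9],[32,0]]
[[11,4],[13,0],[31,9],[32,0],[37,13],[41,0]]
[[5,13],[13,0],[31,9],[32,0],[37,13],[41,0]]
[[5,13],[13,0],[31,9],[32,0],[36,13],[41,0]]
[[5,13],[13,0],[31,9],[32,0],[36,13],[41,0],[46,16],[50,0]]
[[5,13],[13,0],[31,14],[37,13],[41,0],[46,16],[50,0]]
[[5,13],[13,0],[31,14],[37,13],[44,0],[46,16],[50,0]]
[[5,13],[13,0],[31,14],[41,13],[44,0],[46,16],[50,0]]
[[1,9],[2,0],[5,13],[13,0],[31,14],[41,13],[44,0],[46,16],[50,0]]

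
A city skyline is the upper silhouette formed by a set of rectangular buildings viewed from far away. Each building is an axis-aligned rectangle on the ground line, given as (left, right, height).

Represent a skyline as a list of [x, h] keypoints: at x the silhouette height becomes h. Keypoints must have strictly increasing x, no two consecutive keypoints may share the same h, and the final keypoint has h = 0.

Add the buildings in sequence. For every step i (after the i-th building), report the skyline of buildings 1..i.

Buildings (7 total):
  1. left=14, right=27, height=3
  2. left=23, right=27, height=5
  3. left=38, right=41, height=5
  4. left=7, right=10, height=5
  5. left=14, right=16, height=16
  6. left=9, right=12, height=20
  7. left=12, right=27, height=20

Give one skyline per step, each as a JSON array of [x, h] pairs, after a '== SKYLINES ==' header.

== SKYLINES ==
[[14,3],[27,0]]
[[14,3],[23,5],[27,0]]
[[14,3],[23,5],[27,0],[38,5],[41,0]]
[[7,5],[10,0],[14,3],[23,5],[27,0],[38,5],[41,0]]
[[7,5],[10,0],[14,16],[16,3],[23,5],[27,0],[38,5],[41,0]]
[[7,5],[9,20],[12,0],[14,16],[16,3],[23,5],[27,0],[38,5],[41,0]]
[[7,5],[9,20],[27,0],[38,5],[41,0]]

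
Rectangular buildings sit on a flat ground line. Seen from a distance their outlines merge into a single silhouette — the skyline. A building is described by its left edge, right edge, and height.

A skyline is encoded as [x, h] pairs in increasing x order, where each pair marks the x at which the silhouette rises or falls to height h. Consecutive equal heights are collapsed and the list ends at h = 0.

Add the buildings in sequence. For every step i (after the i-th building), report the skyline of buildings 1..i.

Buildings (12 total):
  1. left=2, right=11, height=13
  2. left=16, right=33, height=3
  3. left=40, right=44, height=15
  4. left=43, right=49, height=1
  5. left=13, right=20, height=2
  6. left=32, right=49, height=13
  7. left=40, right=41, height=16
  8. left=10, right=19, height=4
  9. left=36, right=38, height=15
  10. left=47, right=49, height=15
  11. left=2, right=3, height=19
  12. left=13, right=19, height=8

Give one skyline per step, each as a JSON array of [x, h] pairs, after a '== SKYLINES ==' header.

== SKYLINES ==
[[2,13],[11,0]]
[[2,13],[11,0],[16,3],[33,0]]
[[2,13],[11,0],[16,3],[33,0],[40,15],[44,0]]
[[2,13],[11,0],[16,3],[33,0],[40,15],[44,1],[49,0]]
[[2,13],[11,0],[13,2],[16,3],[33,0],[40,15],[44,1],[49,0]]
[[2,13],[11,0],[13,2],[16,3],[32,13],[40,15],[44,13],[49,0]]
[[2,13],[11,0],[13,2],[16,3],[32,13],[40,16],[41,15],[44,13],[49,0]]
[[2,13],[11,4],[19,3],[32,13],[40,16],[41,15],[44,13],[49,0]]
[[2,13],[11,4],[19,3],[32,13],[36,15],[38,13],[40,16],[41,15],[44,13],[49,0]]
[[2,13],[11,4],[19,3],[32,13],[36,15],[38,13],[40,16],[41,15],[44,13],[47,15],[49,0]]
[[2,19],[3,13],[11,4],[19,3],[32,13],[36,15],[38,13],[40,16],[41,15],[44,13],[47,15],[49,0]]
[[2,19],[3,13],[11,4],[13,8],[19,3],[32,13],[36,15],[38,13],[40,16],[41,15],[44,13],[47,15],[49,0]]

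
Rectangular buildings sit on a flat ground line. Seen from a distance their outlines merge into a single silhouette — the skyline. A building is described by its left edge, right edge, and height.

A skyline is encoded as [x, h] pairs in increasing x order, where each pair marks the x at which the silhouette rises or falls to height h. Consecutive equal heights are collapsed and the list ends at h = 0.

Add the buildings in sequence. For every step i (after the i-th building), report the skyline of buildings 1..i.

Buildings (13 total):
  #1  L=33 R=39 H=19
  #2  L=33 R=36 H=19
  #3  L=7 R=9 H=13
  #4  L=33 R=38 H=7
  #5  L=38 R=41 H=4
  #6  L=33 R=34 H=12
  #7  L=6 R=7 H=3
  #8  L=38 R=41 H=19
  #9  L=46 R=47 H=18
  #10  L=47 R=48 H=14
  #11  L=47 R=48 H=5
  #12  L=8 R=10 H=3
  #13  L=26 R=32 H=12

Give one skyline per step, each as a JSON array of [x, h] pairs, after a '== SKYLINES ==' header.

== SKYLINES ==
[[33,19],[39,0]]
[[33,19],[39,0]]
[[7,13],[9,0],[33,19],[39,0]]
[[7,13],[9,0],[33,19],[39,0]]
[[7,13],[9,0],[33,19],[39,4],[41,0]]
[[7,13],[9,0],[33,19],[39,4],[41,0]]
[[6,3],[7,13],[9,0],[33,19],[39,4],[41,0]]
[[6,3],[7,13],[9,0],[33,19],[41,0]]
[[6,3],[7,13],[9,0],[33,19],[41,0],[46,18],[47,0]]
[[6,3],[7,13],[9,0],[33,19],[41,0],[46,18],[47,14],[48,0]]
[[6,3],[7,13],[9,0],[33,19],[41,0],[46,18],[47,14],[48,0]]
[[6,3],[7,13],[9,3],[10,0],[33,19],[41,0],[46,18],[47,14],[48,0]]
[[6,3],[7,13],[9,3],[10,0],[26,12],[32,0],[33,19],[41,0],[46,18],[47,14],[48,0]]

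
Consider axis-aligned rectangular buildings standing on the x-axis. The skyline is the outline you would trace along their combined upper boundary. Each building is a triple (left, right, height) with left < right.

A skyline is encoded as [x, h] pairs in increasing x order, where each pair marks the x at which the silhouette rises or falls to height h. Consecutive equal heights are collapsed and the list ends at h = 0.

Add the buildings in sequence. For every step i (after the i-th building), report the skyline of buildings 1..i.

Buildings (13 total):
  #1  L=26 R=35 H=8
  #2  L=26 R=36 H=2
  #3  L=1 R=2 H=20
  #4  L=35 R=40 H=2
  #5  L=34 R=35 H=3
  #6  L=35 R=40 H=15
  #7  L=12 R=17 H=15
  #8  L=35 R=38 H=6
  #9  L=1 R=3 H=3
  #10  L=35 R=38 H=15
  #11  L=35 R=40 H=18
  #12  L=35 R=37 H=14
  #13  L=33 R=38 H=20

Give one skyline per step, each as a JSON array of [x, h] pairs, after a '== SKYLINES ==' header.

== SKYLINES ==
[[26,8],[35,0]]
[[26,8],[35,2],[36,0]]
[[1,20],[2,0],[26,8],[35,2],[36,0]]
[[1,20],[2,0],[26,8],[35,2],[40,0]]
[[1,20],[2,0],[26,8],[35,2],[40,0]]
[[1,20],[2,0],[26,8],[35,15],[40,0]]
[[1,20],[2,0],[12,15],[17,0],[26,8],[35,15],[40,0]]
[[1,20],[2,0],[12,15],[17,0],[26,8],[35,15],[40,0]]
[[1,20],[2,3],[3,0],[12,15],[17,0],[26,8],[35,15],[40,0]]
[[1,20],[2,3],[3,0],[12,15],[17,0],[26,8],[35,15],[40,0]]
[[1,20],[2,3],[3,0],[12,15],[17,0],[26,8],[35,18],[40,0]]
[[1,20],[2,3],[3,0],[12,15],[17,0],[26,8],[35,18],[40,0]]
[[1,20],[2,3],[3,0],[12,15],[17,0],[26,8],[33,20],[38,18],[40,0]]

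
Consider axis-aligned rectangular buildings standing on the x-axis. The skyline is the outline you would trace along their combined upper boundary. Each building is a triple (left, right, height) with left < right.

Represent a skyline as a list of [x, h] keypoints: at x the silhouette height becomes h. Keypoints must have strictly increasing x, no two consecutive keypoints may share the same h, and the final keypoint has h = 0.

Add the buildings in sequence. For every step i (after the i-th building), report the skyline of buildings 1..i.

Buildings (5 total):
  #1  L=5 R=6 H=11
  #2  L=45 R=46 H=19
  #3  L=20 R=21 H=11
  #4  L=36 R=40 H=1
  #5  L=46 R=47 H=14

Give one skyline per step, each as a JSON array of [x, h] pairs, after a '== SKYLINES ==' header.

== SKYLINES ==
[[5,11],[6,0]]
[[5,11],[6,0],[45,19],[46,0]]
[[5,11],[6,0],[20,11],[21,0],[45,19],[46,0]]
[[5,11],[6,0],[20,11],[21,0],[36,1],[40,0],[45,19],[46,0]]
[[5,11],[6,0],[20,11],[21,0],[36,1],[40,0],[45,19],[46,14],[47,0]]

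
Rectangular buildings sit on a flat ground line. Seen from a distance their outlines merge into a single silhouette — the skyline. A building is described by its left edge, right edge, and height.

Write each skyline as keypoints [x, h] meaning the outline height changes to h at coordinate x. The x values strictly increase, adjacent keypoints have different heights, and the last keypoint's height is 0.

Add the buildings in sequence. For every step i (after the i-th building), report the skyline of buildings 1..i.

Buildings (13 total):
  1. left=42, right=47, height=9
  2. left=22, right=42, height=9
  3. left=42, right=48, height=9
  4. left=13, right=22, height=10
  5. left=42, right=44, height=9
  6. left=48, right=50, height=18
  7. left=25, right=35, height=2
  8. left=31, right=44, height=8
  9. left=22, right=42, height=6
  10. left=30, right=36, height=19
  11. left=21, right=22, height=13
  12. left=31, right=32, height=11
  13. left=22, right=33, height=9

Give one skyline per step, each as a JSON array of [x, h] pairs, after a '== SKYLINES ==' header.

== SKYLINES ==
[[42,9],[47,0]]
[[22,9],[47,0]]
[[22,9],[48,0]]
[[13,10],[22,9],[48,0]]
[[13,10],[22,9],[48,0]]
[[13,10],[22,9],[48,18],[50,0]]
[[13,10],[22,9],[48,18],[50,0]]
[[13,10],[22,9],[48,18],[50,0]]
[[13,10],[22,9],[48,18],[50,0]]
[[13,10],[22,9],[30,19],[36,9],[48,18],[50,0]]
[[13,10],[21,13],[22,9],[30,19],[36,9],[48,18],[50,0]]
[[13,10],[21,13],[22,9],[30,19],[36,9],[48,18],[50,0]]
[[13,10],[21,13],[22,9],[30,19],[36,9],[48,18],[50,0]]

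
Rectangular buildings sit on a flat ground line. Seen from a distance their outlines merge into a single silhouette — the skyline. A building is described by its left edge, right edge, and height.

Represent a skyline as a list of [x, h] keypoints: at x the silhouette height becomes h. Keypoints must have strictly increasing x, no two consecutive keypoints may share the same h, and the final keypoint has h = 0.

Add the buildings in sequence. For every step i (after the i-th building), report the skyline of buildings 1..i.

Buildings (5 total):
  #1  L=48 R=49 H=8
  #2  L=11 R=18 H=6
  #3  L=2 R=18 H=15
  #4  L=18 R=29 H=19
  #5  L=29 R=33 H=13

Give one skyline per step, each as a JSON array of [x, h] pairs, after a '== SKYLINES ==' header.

== SKYLINES ==
[[48,8],[49,0]]
[[11,6],[18,0],[48,8],[49,0]]
[[2,15],[18,0],[48,8],[49,0]]
[[2,15],[18,19],[29,0],[48,8],[49,0]]
[[2,15],[18,19],[29,13],[33,0],[48,8],[49,0]]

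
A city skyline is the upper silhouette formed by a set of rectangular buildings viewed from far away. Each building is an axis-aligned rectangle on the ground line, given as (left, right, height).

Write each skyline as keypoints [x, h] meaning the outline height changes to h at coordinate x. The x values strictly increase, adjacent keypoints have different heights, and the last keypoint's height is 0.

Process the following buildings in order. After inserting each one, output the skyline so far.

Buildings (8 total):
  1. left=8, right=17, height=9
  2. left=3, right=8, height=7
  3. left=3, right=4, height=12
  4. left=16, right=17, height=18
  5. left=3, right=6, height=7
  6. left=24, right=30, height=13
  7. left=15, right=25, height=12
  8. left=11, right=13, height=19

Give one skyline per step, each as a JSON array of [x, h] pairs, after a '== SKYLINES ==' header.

== SKYLINES ==
[[8,9],[17,0]]
[[3,7],[8,9],[17,0]]
[[3,12],[4,7],[8,9],[17,0]]
[[3,12],[4,7],[8,9],[16,18],[17,0]]
[[3,12],[4,7],[8,9],[16,18],[17,0]]
[[3,12],[4,7],[8,9],[16,18],[17,0],[24,13],[30,0]]
[[3,12],[4,7],[8,9],[15,12],[16,18],[17,12],[24,13],[30,0]]
[[3,12],[4,7],[8,9],[11,19],[13,9],[15,12],[16,18],[17,12],[24,13],[30,0]]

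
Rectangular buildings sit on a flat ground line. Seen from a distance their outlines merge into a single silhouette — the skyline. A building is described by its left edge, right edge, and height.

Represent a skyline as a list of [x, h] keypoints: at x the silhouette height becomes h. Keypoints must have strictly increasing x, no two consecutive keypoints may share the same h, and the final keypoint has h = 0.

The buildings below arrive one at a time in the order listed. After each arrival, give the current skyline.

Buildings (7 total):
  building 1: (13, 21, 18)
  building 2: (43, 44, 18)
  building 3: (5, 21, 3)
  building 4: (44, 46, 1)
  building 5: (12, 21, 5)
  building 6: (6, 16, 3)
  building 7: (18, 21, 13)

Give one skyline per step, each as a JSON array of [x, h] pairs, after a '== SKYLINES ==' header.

== SKYLINES ==
[[13,18],[21,0]]
[[13,18],[21,0],[43,18],[44,0]]
[[5,3],[13,18],[21,0],[43,18],[44,0]]
[[5,3],[13,18],[21,0],[43,18],[44,1],[46,0]]
[[5,3],[12,5],[13,18],[21,0],[43,18],[44,1],[46,0]]
[[5,3],[12,5],[13,18],[21,0],[43,18],[44,1],[46,0]]
[[5,3],[12,5],[13,18],[21,0],[43,18],[44,1],[46,0]]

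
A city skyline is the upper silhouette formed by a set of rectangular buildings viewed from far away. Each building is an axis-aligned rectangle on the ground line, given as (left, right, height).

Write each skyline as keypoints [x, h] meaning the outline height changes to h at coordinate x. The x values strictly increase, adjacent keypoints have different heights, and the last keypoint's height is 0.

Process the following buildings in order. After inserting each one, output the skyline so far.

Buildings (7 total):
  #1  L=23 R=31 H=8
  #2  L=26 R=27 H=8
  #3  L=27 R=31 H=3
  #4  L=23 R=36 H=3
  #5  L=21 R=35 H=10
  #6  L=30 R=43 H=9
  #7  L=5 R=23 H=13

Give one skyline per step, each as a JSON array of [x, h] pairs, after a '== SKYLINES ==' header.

== SKYLINES ==
[[23,8],[31,0]]
[[23,8],[31,0]]
[[23,8],[31,0]]
[[23,8],[31,3],[36,0]]
[[21,10],[35,3],[36,0]]
[[21,10],[35,9],[43,0]]
[[5,13],[23,10],[35,9],[43,0]]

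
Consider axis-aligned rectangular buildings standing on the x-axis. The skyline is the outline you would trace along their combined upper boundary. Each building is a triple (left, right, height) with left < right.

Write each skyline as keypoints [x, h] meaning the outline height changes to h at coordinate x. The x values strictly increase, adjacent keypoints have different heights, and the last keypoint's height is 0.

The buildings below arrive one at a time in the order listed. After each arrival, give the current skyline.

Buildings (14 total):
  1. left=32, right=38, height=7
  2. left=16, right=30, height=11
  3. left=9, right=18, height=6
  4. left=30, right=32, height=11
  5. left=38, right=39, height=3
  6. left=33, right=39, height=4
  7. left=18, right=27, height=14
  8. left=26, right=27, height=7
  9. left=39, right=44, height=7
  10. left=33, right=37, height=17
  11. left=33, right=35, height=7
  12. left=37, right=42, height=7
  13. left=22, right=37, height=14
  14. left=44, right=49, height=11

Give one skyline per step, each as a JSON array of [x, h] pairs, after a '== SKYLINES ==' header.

== SKYLINES ==
[[32,7],[38,0]]
[[16,11],[30,0],[32,7],[38,0]]
[[9,6],[16,11],[30,0],[32,7],[38,0]]
[[9,6],[16,11],[32,7],[38,0]]
[[9,6],[16,11],[32,7],[38,3],[39,0]]
[[9,6],[16,11],[32,7],[38,4],[39,0]]
[[9,6],[16,11],[18,14],[27,11],[32,7],[38,4],[39,0]]
[[9,6],[16,11],[18,14],[27,11],[32,7],[38,4],[39,0]]
[[9,6],[16,11],[18,14],[27,11],[32,7],[38,4],[39,7],[44,0]]
[[9,6],[16,11],[18,14],[27,11],[32,7],[33,17],[37,7],[38,4],[39,7],[44,0]]
[[9,6],[16,11],[18,14],[27,11],[32,7],[33,17],[37,7],[38,4],[39,7],[44,0]]
[[9,6],[16,11],[18,14],[27,11],[32,7],[33,17],[37,7],[44,0]]
[[9,6],[16,11],[18,14],[33,17],[37,7],[44,0]]
[[9,6],[16,11],[18,14],[33,17],[37,7],[44,11],[49,0]]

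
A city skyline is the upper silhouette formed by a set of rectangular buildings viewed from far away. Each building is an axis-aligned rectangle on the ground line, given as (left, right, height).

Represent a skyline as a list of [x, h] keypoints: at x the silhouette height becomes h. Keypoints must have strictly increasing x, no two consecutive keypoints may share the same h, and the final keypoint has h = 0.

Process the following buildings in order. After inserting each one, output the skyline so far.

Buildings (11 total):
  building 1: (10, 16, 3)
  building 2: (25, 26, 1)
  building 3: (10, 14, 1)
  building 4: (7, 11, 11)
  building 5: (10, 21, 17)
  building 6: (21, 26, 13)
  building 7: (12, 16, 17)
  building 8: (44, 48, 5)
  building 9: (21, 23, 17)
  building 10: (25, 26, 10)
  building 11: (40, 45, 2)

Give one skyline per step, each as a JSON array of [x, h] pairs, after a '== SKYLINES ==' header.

== SKYLINES ==
[[10,3],[16,0]]
[[10,3],[16,0],[25,1],[26,0]]
[[10,3],[16,0],[25,1],[26,0]]
[[7,11],[11,3],[16,0],[25,1],[26,0]]
[[7,11],[10,17],[21,0],[25,1],[26,0]]
[[7,11],[10,17],[21,13],[26,0]]
[[7,11],[10,17],[21,13],[26,0]]
[[7,11],[10,17],[21,13],[26,0],[44,5],[48,0]]
[[7,11],[10,17],[23,13],[26,0],[44,5],[48,0]]
[[7,11],[10,17],[23,13],[26,0],[44,5],[48,0]]
[[7,11],[10,17],[23,13],[26,0],[40,2],[44,5],[48,0]]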